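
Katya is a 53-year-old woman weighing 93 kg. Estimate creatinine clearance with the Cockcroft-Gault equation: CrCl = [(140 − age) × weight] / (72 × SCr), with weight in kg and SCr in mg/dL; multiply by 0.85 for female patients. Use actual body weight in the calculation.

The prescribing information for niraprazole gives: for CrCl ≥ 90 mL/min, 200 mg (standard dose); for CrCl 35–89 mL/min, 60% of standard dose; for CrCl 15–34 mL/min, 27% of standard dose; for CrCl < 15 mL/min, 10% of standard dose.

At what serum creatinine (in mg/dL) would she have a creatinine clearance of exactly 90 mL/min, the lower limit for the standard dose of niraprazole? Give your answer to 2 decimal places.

1.06 mg/dL

Standard dose requires CrCl ≥ 90 mL/min.
Set (140 − 53) × 93 × 0.85 / (72 × SCr) = 90
SCr = (140 − 53) × 93 × 0.85 / (72 × 90) = 1.061 mg/dL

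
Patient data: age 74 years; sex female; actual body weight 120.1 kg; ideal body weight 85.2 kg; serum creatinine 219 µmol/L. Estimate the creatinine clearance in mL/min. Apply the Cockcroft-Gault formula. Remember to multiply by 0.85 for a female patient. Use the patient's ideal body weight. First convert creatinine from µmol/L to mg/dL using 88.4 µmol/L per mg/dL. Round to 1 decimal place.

SCr = 219 / 88.4 = 2.477 mg/dL
CrCl = (140 − 74) × 85.2 / (72 × 2.477) × 0.85 = 5623.2 / 178.34 × 0.85 ≈ 26.8 mL/min

26.8 mL/min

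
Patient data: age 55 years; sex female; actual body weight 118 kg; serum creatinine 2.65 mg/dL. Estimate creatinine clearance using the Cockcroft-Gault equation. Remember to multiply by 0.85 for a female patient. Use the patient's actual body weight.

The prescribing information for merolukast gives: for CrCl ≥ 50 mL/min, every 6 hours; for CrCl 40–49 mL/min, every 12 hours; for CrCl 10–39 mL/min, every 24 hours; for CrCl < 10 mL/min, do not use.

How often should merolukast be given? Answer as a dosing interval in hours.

CrCl = (140 − 55) × 118 / (72 × 2.65) × 0.85 = 10030.0 / 190.80 × 0.85 ≈ 44.7 mL/min
CrCl ≈ 45 mL/min → bracket 40–49 mL/min → every 12 hours.

every 12 hours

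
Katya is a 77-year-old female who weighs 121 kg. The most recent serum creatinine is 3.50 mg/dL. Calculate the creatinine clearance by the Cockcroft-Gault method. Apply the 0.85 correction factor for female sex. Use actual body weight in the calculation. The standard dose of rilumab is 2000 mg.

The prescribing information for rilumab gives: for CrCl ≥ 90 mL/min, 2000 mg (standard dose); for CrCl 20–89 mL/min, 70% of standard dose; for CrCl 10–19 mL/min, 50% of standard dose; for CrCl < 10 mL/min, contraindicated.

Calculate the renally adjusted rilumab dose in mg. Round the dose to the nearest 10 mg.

CrCl = (140 − 77) × 121 / (72 × 3.5) × 0.85 = 7623.0 / 252.00 × 0.85 ≈ 25.7 mL/min
CrCl ≈ 26 mL/min → bracket 20–89 mL/min.
70% of 2000 mg = 1400 mg

1400 mg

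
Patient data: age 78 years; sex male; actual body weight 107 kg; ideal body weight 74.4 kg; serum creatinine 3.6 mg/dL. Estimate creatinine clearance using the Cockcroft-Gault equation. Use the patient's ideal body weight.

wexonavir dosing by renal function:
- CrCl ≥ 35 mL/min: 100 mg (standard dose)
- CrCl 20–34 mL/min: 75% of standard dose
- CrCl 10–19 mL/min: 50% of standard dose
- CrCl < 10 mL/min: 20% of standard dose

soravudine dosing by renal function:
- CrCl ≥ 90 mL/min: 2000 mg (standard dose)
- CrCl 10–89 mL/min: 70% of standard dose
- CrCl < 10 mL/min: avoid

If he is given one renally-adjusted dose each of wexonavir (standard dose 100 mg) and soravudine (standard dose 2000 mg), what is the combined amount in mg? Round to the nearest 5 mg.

1450 mg

CrCl = (140 − 78) × 74.4 / (72 × 3.6) = 4612.8 / 259.20 ≈ 17.8 mL/min
CrCl ≈ 18 mL/min.
wexonavir: 10–19 mL/min → 50% of 100 mg = 50 mg.
soravudine: 10–89 mL/min → 70% of 2000 mg = 1400 mg.
Total = 50 + 1400 = 1450 mg.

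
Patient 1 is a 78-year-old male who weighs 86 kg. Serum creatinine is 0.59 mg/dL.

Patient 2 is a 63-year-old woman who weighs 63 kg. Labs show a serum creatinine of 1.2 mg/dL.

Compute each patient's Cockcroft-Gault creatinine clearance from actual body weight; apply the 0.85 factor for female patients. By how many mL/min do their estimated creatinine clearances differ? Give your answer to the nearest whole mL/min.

78 mL/min

Patient 1: CrCl = (140 − 78) × 86 / (72 × 0.59) = 5332.0 / 42.48 ≈ 125.5 mL/min
Patient 2: CrCl = (140 − 63) × 63 / (72 × 1.2) × 0.85 = 4851.0 / 86.40 × 0.85 ≈ 47.7 mL/min
|125.5 − 47.7| = 77.8 mL/min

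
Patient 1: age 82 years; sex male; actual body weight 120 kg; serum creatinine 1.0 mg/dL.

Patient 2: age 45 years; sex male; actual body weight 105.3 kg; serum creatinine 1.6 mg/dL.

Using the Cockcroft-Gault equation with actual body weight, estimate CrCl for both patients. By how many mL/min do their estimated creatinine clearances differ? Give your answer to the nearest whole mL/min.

10 mL/min

Patient 1: CrCl = (140 − 82) × 120 / (72 × 1) = 6960.0 / 72.00 ≈ 96.7 mL/min
Patient 2: CrCl = (140 − 45) × 105.3 / (72 × 1.6) = 10003.5 / 115.20 ≈ 86.8 mL/min
|96.7 − 86.8| = 9.9 mL/min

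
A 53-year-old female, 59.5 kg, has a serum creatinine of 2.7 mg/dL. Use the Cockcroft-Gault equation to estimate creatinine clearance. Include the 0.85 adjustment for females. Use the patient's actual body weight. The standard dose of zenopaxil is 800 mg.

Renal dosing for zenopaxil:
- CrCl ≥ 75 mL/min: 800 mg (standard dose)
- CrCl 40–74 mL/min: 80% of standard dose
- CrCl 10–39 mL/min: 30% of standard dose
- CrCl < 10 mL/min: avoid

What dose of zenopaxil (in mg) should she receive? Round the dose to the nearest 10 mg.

CrCl = (140 − 53) × 59.5 / (72 × 2.7) × 0.85 = 5176.5 / 194.40 × 0.85 ≈ 22.6 mL/min
CrCl ≈ 23 mL/min → bracket 10–39 mL/min.
30% of 800 mg = 240 mg

240 mg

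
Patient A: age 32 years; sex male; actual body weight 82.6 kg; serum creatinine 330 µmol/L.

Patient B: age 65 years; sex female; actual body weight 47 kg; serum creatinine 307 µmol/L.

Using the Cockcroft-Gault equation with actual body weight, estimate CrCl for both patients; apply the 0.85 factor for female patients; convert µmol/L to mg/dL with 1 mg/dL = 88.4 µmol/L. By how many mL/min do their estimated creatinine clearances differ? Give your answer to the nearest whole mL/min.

21 mL/min

Patient A: SCr = 330 / 88.4 = 3.733 mg/dL
Patient A: CrCl = (140 − 32) × 82.6 / (72 × 3.733) = 8920.8 / 268.78 ≈ 33.2 mL/min
Patient B: SCr = 307 / 88.4 = 3.473 mg/dL
Patient B: CrCl = (140 − 65) × 47 / (72 × 3.473) × 0.85 = 3525.0 / 250.06 × 0.85 ≈ 12.0 mL/min
|33.2 − 12.0| = 21.2 mL/min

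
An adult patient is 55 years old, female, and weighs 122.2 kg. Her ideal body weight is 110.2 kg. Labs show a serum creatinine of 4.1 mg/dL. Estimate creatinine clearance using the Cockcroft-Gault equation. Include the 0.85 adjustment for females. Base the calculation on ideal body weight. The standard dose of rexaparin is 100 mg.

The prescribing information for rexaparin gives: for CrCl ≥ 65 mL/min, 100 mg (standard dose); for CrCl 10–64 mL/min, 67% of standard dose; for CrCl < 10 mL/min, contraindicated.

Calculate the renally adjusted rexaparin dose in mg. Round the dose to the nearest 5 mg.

CrCl = (140 − 55) × 110.2 / (72 × 4.1) × 0.85 = 9367.0 / 295.20 × 0.85 ≈ 27.0 mL/min
CrCl ≈ 27 mL/min → bracket 10–64 mL/min.
67% of 100 mg = 67 mg → 65 mg

65 mg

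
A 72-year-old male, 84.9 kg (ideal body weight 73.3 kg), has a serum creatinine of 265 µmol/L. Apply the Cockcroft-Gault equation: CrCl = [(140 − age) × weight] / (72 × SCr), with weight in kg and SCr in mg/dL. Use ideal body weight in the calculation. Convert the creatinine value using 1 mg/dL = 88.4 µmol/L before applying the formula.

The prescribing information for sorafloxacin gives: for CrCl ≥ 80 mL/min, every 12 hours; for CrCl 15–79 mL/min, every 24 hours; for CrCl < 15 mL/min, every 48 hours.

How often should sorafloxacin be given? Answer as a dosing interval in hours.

every 24 hours

SCr = 265 / 88.4 = 2.998 mg/dL
CrCl = (140 − 72) × 73.3 / (72 × 2.998) = 4984.4 / 215.86 ≈ 23.1 mL/min
CrCl ≈ 23 mL/min → bracket 15–79 mL/min → every 24 hours.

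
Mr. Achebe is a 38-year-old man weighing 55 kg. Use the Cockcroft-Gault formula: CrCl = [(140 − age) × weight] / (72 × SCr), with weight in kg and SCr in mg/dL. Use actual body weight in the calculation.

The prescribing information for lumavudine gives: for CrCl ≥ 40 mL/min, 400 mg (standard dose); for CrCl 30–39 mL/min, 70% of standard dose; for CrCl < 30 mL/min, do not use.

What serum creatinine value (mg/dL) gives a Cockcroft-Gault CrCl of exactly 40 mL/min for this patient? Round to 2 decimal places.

Standard dose requires CrCl ≥ 40 mL/min.
Set (140 − 38) × 55 / (72 × SCr) = 40
SCr = (140 − 38) × 55 / (72 × 40) = 1.948 mg/dL

1.95 mg/dL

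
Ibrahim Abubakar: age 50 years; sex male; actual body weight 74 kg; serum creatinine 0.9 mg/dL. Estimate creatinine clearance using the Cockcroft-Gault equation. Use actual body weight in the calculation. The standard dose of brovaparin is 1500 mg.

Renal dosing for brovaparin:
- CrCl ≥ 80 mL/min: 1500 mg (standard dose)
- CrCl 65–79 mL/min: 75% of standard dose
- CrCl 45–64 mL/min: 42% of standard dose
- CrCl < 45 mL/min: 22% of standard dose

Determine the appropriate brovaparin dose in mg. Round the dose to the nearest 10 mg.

CrCl = (140 − 50) × 74 / (72 × 0.9) = 6660.0 / 64.80 ≈ 102.8 mL/min
CrCl ≈ 103 mL/min → bracket ≥ 80 mL/min.
100% of 1500 mg = 1500 mg

1500 mg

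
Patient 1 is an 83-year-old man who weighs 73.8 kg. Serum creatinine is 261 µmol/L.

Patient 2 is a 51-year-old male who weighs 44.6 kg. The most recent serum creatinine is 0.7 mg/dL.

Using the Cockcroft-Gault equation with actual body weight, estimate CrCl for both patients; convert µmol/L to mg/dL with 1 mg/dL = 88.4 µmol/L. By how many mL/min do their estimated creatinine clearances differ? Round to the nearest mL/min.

Patient 1: SCr = 261 / 88.4 = 2.952 mg/dL
Patient 1: CrCl = (140 − 83) × 73.8 / (72 × 2.952) = 4206.6 / 212.54 ≈ 19.8 mL/min
Patient 2: CrCl = (140 − 51) × 44.6 / (72 × 0.7) = 3969.4 / 50.40 ≈ 78.8 mL/min
|19.8 − 78.8| = 59.0 mL/min

59 mL/min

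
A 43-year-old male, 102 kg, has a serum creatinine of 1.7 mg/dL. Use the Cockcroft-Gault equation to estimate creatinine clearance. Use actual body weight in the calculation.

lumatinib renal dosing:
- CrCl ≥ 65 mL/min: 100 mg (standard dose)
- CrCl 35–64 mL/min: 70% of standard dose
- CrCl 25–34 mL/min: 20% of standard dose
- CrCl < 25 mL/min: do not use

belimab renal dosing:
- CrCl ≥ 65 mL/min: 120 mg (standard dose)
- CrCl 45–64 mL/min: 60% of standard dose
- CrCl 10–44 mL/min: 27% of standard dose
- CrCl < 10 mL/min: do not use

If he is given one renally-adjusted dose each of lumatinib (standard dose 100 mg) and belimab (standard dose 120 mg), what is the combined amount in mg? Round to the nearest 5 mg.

CrCl = (140 − 43) × 102 / (72 × 1.7) = 9894.0 / 122.40 ≈ 80.8 mL/min
CrCl ≈ 81 mL/min.
lumatinib: ≥ 65 mL/min → 100% of 100 mg = 100 mg.
belimab: ≥ 65 mL/min → 100% of 120 mg = 120 mg.
Total = 100 + 120 = 220 mg.

220 mg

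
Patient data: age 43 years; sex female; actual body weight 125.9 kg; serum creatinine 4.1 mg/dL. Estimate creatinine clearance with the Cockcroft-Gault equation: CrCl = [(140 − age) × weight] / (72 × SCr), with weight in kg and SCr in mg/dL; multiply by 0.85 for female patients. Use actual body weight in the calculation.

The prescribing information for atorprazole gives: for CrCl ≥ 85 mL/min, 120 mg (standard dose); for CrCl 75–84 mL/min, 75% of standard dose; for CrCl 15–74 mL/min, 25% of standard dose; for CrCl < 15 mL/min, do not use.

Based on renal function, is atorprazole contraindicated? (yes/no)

CrCl = (140 − 43) × 125.9 / (72 × 4.1) × 0.85 = 12212.3 / 295.20 × 0.85 ≈ 35.2 mL/min
CrCl ≈ 35 mL/min, which is ≥ 15 mL/min.

no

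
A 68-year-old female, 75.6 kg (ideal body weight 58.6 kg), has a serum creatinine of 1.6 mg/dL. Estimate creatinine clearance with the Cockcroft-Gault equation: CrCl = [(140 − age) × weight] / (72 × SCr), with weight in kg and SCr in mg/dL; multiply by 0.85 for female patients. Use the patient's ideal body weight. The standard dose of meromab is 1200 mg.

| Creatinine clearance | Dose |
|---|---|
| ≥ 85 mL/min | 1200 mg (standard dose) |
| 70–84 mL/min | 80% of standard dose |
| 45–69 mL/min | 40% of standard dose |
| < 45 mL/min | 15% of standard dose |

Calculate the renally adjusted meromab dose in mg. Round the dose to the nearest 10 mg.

180 mg

CrCl = (140 − 68) × 58.6 / (72 × 1.6) × 0.85 = 4219.2 / 115.20 × 0.85 ≈ 31.1 mL/min
CrCl ≈ 31 mL/min → bracket < 45 mL/min.
15% of 1200 mg = 180 mg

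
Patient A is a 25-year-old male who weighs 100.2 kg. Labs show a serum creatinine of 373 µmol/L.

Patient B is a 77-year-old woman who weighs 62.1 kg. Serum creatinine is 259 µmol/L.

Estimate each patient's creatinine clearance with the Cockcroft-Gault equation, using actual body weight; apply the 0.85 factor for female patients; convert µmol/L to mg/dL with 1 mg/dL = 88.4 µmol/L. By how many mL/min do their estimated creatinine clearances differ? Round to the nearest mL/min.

Patient A: SCr = 373 / 88.4 = 4.219 mg/dL
Patient A: CrCl = (140 − 25) × 100.2 / (72 × 4.219) = 11523.0 / 303.77 ≈ 37.9 mL/min
Patient B: SCr = 259 / 88.4 = 2.93 mg/dL
Patient B: CrCl = (140 − 77) × 62.1 / (72 × 2.93) × 0.85 = 3912.3 / 210.96 × 0.85 ≈ 15.8 mL/min
|37.9 − 15.8| = 22.1 mL/min

22 mL/min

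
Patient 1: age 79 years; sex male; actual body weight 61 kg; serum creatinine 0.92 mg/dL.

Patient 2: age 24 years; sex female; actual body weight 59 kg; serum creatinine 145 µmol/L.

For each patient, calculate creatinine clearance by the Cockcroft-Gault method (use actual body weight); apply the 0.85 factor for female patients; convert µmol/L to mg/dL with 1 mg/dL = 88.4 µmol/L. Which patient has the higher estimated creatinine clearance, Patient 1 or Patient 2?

Patient 1: CrCl = (140 − 79) × 61 / (72 × 0.92) = 3721.0 / 66.24 ≈ 56.2 mL/min
Patient 2: SCr = 145 / 88.4 = 1.64 mg/dL
Patient 2: CrCl = (140 − 24) × 59 / (72 × 1.64) × 0.85 = 6844.0 / 118.08 × 0.85 ≈ 49.3 mL/min
56.2 vs 49.3 mL/min → Patient 1 is higher.

Patient 1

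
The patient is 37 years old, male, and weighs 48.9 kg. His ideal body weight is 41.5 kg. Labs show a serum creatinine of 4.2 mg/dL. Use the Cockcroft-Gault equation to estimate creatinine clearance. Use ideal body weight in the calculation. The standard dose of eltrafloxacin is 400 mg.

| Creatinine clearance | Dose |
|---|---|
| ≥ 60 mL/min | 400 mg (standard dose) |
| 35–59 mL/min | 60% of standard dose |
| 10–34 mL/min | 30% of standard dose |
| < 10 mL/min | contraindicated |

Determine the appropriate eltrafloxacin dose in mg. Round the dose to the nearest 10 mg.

CrCl = (140 − 37) × 41.5 / (72 × 4.2) = 4274.5 / 302.40 ≈ 14.1 mL/min
CrCl ≈ 14 mL/min → bracket 10–34 mL/min.
30% of 400 mg = 120 mg

120 mg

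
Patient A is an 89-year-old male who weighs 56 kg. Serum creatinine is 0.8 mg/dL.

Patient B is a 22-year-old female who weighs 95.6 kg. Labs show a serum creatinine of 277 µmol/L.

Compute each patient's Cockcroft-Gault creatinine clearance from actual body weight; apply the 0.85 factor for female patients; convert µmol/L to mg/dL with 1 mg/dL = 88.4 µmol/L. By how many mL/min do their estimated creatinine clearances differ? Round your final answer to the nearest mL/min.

7 mL/min

Patient A: CrCl = (140 − 89) × 56 / (72 × 0.8) = 2856.0 / 57.60 ≈ 49.6 mL/min
Patient B: SCr = 277 / 88.4 = 3.133 mg/dL
Patient B: CrCl = (140 − 22) × 95.6 / (72 × 3.133) × 0.85 = 11280.8 / 225.58 × 0.85 ≈ 42.5 mL/min
|49.6 − 42.5| = 7.1 mL/min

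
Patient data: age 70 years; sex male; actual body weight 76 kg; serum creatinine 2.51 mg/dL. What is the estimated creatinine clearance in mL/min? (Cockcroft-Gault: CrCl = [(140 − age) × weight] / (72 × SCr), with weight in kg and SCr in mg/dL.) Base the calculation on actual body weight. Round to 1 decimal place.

29.4 mL/min

CrCl = (140 − 70) × 76 / (72 × 2.51) = 5320.0 / 180.72 ≈ 29.4 mL/min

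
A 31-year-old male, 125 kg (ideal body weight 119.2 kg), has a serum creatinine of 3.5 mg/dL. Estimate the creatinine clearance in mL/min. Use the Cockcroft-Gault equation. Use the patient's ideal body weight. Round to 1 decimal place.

51.6 mL/min

CrCl = (140 − 31) × 119.2 / (72 × 3.5) = 12992.8 / 252.00 ≈ 51.6 mL/min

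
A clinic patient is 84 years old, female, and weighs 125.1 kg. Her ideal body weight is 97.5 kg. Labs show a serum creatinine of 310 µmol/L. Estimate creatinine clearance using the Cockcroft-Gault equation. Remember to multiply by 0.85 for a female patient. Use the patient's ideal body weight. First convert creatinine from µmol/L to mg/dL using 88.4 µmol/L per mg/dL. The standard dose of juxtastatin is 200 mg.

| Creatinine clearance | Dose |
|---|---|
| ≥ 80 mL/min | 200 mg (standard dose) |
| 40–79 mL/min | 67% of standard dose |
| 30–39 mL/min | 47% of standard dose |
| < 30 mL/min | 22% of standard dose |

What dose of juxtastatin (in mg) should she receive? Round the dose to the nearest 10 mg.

40 mg

SCr = 310 / 88.4 = 3.507 mg/dL
CrCl = (140 − 84) × 97.5 / (72 × 3.507) × 0.85 = 5460.0 / 252.50 × 0.85 ≈ 18.4 mL/min
CrCl ≈ 18 mL/min → bracket < 30 mL/min.
22% of 200 mg = 44 mg → 40 mg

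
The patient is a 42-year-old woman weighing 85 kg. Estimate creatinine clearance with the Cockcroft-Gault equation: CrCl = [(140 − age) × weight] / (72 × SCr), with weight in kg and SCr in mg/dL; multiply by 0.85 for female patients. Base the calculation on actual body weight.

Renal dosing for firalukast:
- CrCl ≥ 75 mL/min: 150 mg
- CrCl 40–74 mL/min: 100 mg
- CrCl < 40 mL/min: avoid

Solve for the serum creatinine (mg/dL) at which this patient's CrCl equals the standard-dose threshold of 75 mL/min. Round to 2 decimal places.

1.31 mg/dL

Standard dose requires CrCl ≥ 75 mL/min.
Set (140 − 42) × 85 × 0.85 / (72 × SCr) = 75
SCr = (140 − 42) × 85 × 0.85 / (72 × 75) = 1.311 mg/dL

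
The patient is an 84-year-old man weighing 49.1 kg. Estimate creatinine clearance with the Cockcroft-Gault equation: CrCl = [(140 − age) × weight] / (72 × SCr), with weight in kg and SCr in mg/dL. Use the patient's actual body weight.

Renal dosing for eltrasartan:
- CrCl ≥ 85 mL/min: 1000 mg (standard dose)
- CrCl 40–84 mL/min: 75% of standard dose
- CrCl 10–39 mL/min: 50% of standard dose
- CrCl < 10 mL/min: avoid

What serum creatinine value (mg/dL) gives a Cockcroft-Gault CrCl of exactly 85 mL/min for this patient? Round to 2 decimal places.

0.45 mg/dL

Standard dose requires CrCl ≥ 85 mL/min.
Set (140 − 84) × 49.1 / (72 × SCr) = 85
SCr = (140 − 84) × 49.1 / (72 × 85) = 0.449 mg/dL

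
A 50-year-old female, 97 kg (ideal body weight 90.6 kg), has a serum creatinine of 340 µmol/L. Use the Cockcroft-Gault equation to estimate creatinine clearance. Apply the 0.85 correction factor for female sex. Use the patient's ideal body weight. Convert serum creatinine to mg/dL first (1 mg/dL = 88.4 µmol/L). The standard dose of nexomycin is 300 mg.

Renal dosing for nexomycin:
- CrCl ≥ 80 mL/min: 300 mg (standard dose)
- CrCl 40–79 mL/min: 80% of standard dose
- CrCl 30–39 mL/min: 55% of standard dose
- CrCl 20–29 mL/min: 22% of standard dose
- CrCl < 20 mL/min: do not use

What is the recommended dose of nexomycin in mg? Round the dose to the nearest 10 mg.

70 mg

SCr = 340 / 88.4 = 3.846 mg/dL
CrCl = (140 − 50) × 90.6 / (72 × 3.846) × 0.85 = 8154.0 / 276.91 × 0.85 ≈ 25.0 mL/min
CrCl ≈ 25 mL/min → bracket 20–29 mL/min.
22% of 300 mg = 66 mg → 70 mg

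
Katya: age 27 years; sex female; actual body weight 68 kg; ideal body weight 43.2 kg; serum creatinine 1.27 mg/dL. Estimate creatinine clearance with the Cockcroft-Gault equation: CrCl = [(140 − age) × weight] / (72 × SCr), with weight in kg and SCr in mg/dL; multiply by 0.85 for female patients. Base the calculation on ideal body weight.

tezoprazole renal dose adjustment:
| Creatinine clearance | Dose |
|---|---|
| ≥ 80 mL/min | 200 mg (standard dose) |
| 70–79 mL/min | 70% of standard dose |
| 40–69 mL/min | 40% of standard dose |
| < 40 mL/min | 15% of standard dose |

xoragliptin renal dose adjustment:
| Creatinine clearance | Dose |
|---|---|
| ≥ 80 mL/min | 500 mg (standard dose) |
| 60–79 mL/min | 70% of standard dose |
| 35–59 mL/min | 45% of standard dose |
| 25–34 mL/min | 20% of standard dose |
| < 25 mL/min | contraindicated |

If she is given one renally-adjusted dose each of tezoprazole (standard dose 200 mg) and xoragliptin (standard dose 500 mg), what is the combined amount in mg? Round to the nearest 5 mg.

CrCl = (140 − 27) × 43.2 / (72 × 1.27) × 0.85 = 4881.6 / 91.44 × 0.85 ≈ 45.4 mL/min
CrCl ≈ 45 mL/min.
tezoprazole: 40–69 mL/min → 40% of 200 mg = 80 mg.
xoragliptin: 35–59 mL/min → 45% of 500 mg = 225 mg.
Total = 80 + 225 = 305 mg.

305 mg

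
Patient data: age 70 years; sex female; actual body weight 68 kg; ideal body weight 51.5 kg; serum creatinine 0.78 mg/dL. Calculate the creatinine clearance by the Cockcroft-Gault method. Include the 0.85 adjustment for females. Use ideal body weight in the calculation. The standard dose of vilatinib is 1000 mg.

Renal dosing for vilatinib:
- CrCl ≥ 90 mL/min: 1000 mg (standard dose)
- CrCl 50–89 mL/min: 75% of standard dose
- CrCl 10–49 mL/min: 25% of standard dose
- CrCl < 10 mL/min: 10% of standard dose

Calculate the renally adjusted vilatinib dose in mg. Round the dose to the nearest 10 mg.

750 mg

CrCl = (140 − 70) × 51.5 / (72 × 0.78) × 0.85 = 3605.0 / 56.16 × 0.85 ≈ 54.6 mL/min
CrCl ≈ 55 mL/min → bracket 50–89 mL/min.
75% of 1000 mg = 750 mg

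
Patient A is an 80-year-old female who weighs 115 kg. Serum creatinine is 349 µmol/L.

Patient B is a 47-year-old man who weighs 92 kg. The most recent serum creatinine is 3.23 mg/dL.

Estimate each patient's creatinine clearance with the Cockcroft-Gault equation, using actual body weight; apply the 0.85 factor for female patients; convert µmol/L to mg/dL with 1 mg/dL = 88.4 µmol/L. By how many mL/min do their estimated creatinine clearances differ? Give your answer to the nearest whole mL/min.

16 mL/min

Patient A: SCr = 349 / 88.4 = 3.948 mg/dL
Patient A: CrCl = (140 − 80) × 115 / (72 × 3.948) × 0.85 = 6900.0 / 284.26 × 0.85 ≈ 20.6 mL/min
Patient B: CrCl = (140 − 47) × 92 / (72 × 3.23) = 8556.0 / 232.56 ≈ 36.8 mL/min
|20.6 − 36.8| = 16.2 mL/min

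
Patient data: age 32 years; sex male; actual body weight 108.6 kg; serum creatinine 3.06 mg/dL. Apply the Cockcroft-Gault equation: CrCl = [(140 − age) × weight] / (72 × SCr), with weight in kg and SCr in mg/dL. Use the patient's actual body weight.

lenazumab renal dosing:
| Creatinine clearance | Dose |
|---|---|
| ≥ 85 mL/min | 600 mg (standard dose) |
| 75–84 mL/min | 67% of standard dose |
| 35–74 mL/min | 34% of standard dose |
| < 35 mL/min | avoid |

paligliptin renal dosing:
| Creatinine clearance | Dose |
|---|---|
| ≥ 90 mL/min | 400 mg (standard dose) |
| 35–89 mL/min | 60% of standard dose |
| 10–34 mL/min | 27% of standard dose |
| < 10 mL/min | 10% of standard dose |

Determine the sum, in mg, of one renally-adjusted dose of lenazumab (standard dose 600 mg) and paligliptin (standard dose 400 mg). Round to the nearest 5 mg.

445 mg

CrCl = (140 − 32) × 108.6 / (72 × 3.06) = 11728.8 / 220.32 ≈ 53.2 mL/min
CrCl ≈ 53 mL/min.
lenazumab: 35–74 mL/min → 34% of 600 mg = 204 mg.
paligliptin: 35–89 mL/min → 60% of 400 mg = 240 mg.
Total = 204 + 240 = 444 mg.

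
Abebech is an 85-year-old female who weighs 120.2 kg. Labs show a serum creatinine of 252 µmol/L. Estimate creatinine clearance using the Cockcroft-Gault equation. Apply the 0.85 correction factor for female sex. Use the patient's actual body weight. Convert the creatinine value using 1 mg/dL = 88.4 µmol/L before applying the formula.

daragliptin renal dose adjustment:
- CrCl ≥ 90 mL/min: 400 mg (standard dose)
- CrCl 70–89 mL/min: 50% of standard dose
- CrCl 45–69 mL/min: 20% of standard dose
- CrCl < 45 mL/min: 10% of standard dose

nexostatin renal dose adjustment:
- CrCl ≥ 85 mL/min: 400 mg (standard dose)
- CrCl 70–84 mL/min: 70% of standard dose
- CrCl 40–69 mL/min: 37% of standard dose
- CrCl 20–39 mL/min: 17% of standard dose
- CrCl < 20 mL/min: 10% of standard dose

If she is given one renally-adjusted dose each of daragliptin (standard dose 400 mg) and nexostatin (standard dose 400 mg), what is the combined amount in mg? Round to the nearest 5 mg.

SCr = 252 / 88.4 = 2.851 mg/dL
CrCl = (140 − 85) × 120.2 / (72 × 2.851) × 0.85 = 6611.0 / 205.27 × 0.85 ≈ 27.4 mL/min
CrCl ≈ 27 mL/min.
daragliptin: < 45 mL/min → 10% of 400 mg = 40 mg.
nexostatin: 20–39 mL/min → 17% of 400 mg = 68 mg.
Total = 40 + 68 = 108 mg.

110 mg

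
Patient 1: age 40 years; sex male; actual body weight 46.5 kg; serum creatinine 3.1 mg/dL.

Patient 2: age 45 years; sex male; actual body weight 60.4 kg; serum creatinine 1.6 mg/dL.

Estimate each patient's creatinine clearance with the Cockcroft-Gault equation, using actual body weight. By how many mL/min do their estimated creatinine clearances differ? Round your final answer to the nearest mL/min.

29 mL/min

Patient 1: CrCl = (140 − 40) × 46.5 / (72 × 3.1) = 4650.0 / 223.20 ≈ 20.8 mL/min
Patient 2: CrCl = (140 − 45) × 60.4 / (72 × 1.6) = 5738.0 / 115.20 ≈ 49.8 mL/min
|20.8 − 49.8| = 29.0 mL/min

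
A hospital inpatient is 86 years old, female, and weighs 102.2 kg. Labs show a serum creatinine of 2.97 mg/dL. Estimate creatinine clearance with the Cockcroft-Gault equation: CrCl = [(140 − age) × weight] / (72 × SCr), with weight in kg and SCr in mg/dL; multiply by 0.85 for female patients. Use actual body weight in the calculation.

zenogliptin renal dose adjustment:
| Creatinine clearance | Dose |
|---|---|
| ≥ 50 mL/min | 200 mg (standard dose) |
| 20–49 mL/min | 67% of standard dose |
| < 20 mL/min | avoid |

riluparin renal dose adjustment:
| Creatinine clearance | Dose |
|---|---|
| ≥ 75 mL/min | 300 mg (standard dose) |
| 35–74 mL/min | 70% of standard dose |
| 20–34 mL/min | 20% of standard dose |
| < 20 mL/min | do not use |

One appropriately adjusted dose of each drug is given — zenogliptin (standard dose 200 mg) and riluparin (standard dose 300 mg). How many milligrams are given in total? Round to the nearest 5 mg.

195 mg

CrCl = (140 − 86) × 102.2 / (72 × 2.97) × 0.85 = 5518.8 / 213.84 × 0.85 ≈ 21.9 mL/min
CrCl ≈ 22 mL/min.
zenogliptin: 20–49 mL/min → 67% of 200 mg = 134 mg.
riluparin: 20–34 mL/min → 20% of 300 mg = 60 mg.
Total = 134 + 60 = 194 mg.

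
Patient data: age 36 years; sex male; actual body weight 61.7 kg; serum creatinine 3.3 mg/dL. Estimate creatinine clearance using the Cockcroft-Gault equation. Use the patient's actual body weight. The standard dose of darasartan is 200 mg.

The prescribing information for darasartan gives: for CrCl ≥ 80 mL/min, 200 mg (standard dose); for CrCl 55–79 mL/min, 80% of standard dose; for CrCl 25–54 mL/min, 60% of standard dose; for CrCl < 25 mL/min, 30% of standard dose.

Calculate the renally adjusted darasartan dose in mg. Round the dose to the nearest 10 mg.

CrCl = (140 − 36) × 61.7 / (72 × 3.3) = 6416.8 / 237.60 ≈ 27.0 mL/min
CrCl ≈ 27 mL/min → bracket 25–54 mL/min.
60% of 200 mg = 120 mg

120 mg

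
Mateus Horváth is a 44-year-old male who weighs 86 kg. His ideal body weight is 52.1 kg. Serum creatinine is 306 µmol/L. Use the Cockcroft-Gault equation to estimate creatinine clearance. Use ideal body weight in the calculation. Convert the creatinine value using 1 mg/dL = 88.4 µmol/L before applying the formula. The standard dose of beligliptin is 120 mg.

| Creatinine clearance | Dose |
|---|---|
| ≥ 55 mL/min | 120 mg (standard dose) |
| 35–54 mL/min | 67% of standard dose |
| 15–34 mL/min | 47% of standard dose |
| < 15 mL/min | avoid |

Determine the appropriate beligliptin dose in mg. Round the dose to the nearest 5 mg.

SCr = 306 / 88.4 = 3.462 mg/dL
CrCl = (140 − 44) × 52.1 / (72 × 3.462) = 5001.6 / 249.26 ≈ 20.1 mL/min
CrCl ≈ 20 mL/min → bracket 15–34 mL/min.
47% of 120 mg = 56.4 mg → 55 mg

55 mg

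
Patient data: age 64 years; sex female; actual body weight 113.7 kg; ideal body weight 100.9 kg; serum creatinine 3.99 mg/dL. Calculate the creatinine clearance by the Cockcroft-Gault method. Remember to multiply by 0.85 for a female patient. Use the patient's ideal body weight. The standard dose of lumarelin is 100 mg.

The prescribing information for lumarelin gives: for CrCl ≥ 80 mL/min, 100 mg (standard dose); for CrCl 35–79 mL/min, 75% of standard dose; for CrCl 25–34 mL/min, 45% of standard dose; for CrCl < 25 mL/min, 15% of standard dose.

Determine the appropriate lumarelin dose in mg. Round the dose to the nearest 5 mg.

CrCl = (140 − 64) × 100.9 / (72 × 3.99) × 0.85 = 7668.4 / 287.28 × 0.85 ≈ 22.7 mL/min
CrCl ≈ 23 mL/min → bracket < 25 mL/min.
15% of 100 mg = 15 mg

15 mg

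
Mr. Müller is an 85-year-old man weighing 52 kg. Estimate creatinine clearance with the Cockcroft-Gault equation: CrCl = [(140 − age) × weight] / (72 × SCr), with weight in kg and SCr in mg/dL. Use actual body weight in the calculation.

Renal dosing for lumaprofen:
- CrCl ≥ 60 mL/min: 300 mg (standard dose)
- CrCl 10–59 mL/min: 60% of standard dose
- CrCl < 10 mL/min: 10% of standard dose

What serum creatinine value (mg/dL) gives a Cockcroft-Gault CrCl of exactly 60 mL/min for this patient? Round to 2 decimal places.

0.66 mg/dL

Standard dose requires CrCl ≥ 60 mL/min.
Set (140 − 85) × 52 / (72 × SCr) = 60
SCr = (140 − 85) × 52 / (72 × 60) = 0.662 mg/dL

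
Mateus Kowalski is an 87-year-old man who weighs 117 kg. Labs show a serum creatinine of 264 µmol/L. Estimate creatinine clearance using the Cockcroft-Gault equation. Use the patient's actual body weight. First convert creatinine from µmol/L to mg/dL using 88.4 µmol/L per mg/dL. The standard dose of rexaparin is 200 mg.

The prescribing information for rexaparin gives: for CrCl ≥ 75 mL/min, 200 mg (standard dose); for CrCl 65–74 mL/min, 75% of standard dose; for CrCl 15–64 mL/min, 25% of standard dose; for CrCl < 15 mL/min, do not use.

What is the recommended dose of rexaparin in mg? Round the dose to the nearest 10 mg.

SCr = 264 / 88.4 = 2.986 mg/dL
CrCl = (140 − 87) × 117 / (72 × 2.986) = 6201.0 / 214.99 ≈ 28.8 mL/min
CrCl ≈ 29 mL/min → bracket 15–64 mL/min.
25% of 200 mg = 50 mg

50 mg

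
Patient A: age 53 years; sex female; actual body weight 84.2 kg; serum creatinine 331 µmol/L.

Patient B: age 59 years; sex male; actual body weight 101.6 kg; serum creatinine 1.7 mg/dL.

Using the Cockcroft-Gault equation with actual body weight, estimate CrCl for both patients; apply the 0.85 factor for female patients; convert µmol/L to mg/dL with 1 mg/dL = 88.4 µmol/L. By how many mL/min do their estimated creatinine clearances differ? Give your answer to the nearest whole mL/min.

Patient A: SCr = 331 / 88.4 = 3.744 mg/dL
Patient A: CrCl = (140 − 53) × 84.2 / (72 × 3.744) × 0.85 = 7325.4 / 269.57 × 0.85 ≈ 23.1 mL/min
Patient B: CrCl = (140 − 59) × 101.6 / (72 × 1.7) = 8229.6 / 122.40 ≈ 67.2 mL/min
|23.1 − 67.2| = 44.1 mL/min

44 mL/min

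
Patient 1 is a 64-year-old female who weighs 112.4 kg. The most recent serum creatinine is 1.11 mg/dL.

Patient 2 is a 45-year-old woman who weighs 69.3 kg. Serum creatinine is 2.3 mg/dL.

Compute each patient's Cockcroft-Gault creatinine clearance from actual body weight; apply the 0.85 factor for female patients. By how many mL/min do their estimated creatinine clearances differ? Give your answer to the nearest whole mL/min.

Patient 1: CrCl = (140 − 64) × 112.4 / (72 × 1.11) × 0.85 = 8542.4 / 79.92 × 0.85 ≈ 90.9 mL/min
Patient 2: CrCl = (140 − 45) × 69.3 / (72 × 2.3) × 0.85 = 6583.5 / 165.60 × 0.85 ≈ 33.8 mL/min
|90.9 − 33.8| = 57.1 mL/min

57 mL/min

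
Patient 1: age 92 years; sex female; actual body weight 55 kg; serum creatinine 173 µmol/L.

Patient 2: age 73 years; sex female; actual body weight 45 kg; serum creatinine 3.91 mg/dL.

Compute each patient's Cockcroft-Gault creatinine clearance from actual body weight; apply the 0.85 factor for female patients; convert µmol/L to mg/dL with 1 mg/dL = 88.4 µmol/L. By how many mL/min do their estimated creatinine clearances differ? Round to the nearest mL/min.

Patient 1: SCr = 173 / 88.4 = 1.957 mg/dL
Patient 1: CrCl = (140 − 92) × 55 / (72 × 1.957) × 0.85 = 2640.0 / 140.90 × 0.85 ≈ 15.9 mL/min
Patient 2: CrCl = (140 − 73) × 45 / (72 × 3.91) × 0.85 = 3015.0 / 281.52 × 0.85 ≈ 9.1 mL/min
|15.9 − 9.1| = 6.8 mL/min

7 mL/min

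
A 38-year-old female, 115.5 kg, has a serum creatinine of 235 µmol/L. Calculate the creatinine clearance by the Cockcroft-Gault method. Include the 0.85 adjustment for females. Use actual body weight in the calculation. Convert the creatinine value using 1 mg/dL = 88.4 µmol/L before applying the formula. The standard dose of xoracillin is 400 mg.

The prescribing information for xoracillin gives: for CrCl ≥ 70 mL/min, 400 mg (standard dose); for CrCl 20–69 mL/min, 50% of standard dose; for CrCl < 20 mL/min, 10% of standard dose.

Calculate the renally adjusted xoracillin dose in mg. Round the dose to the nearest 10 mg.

200 mg

SCr = 235 / 88.4 = 2.658 mg/dL
CrCl = (140 − 38) × 115.5 / (72 × 2.658) × 0.85 = 11781.0 / 191.38 × 0.85 ≈ 52.3 mL/min
CrCl ≈ 52 mL/min → bracket 20–69 mL/min.
50% of 400 mg = 200 mg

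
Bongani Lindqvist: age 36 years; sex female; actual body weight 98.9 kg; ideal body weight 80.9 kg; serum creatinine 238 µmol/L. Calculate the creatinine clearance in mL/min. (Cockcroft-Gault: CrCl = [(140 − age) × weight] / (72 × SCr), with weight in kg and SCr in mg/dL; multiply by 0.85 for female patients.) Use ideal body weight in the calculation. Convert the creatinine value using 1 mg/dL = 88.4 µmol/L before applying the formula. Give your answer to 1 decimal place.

SCr = 238 / 88.4 = 2.692 mg/dL
CrCl = (140 − 36) × 80.9 / (72 × 2.692) × 0.85 = 8413.6 / 193.82 × 0.85 ≈ 36.9 mL/min

36.9 mL/min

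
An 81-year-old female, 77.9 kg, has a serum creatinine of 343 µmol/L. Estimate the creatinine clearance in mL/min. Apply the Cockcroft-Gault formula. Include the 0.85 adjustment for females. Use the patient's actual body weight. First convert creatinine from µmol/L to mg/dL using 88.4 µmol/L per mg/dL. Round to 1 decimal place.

SCr = 343 / 88.4 = 3.88 mg/dL
CrCl = (140 − 81) × 77.9 / (72 × 3.88) × 0.85 = 4596.1 / 279.36 × 0.85 ≈ 14.0 mL/min

14.0 mL/min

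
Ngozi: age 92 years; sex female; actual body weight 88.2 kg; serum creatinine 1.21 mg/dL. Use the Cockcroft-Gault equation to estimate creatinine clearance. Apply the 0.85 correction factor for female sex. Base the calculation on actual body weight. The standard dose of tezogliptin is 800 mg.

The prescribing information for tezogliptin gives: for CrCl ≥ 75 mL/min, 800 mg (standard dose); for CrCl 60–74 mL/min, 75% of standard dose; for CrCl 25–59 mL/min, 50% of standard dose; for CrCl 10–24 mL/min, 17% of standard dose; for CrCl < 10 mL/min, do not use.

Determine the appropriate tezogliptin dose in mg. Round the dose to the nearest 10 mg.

400 mg

CrCl = (140 − 92) × 88.2 / (72 × 1.21) × 0.85 = 4233.6 / 87.12 × 0.85 ≈ 41.3 mL/min
CrCl ≈ 41 mL/min → bracket 25–59 mL/min.
50% of 800 mg = 400 mg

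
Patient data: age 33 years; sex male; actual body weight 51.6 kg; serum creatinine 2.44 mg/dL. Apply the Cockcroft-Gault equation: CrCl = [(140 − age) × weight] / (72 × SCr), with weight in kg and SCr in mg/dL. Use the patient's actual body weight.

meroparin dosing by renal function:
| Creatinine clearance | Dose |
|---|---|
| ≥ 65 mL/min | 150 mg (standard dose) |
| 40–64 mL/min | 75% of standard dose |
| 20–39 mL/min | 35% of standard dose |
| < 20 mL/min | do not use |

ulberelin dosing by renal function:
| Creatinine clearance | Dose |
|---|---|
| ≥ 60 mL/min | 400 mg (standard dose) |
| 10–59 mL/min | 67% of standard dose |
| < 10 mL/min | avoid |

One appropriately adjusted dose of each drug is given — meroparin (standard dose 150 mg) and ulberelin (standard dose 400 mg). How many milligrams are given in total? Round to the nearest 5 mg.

CrCl = (140 − 33) × 51.6 / (72 × 2.44) = 5521.2 / 175.68 ≈ 31.4 mL/min
CrCl ≈ 31 mL/min.
meroparin: 20–39 mL/min → 35% of 150 mg = 52.5 mg.
ulberelin: 10–59 mL/min → 67% of 400 mg = 268 mg.
Total = 52.5 + 268 = 320.5 mg.

320 mg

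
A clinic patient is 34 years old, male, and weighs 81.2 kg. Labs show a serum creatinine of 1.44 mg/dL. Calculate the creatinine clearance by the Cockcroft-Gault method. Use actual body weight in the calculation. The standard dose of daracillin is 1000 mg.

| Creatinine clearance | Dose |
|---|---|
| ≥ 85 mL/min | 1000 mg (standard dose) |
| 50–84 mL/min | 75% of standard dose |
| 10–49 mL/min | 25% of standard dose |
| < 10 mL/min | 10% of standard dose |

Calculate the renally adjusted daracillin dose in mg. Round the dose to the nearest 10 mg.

CrCl = (140 − 34) × 81.2 / (72 × 1.44) = 8607.2 / 103.68 ≈ 83.0 mL/min
CrCl ≈ 83 mL/min → bracket 50–84 mL/min.
75% of 1000 mg = 750 mg

750 mg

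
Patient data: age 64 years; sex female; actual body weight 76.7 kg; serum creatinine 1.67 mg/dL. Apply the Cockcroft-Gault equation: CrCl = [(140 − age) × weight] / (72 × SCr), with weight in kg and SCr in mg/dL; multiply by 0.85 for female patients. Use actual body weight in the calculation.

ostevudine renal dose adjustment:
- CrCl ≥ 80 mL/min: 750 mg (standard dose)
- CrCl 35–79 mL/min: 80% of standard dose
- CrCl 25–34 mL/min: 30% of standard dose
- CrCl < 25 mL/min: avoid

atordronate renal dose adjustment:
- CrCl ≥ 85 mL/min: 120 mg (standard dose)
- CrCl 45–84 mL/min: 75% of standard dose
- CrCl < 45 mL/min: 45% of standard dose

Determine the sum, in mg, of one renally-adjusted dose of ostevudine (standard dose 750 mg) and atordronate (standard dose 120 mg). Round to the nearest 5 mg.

655 mg

CrCl = (140 − 64) × 76.7 / (72 × 1.67) × 0.85 = 5829.2 / 120.24 × 0.85 ≈ 41.2 mL/min
CrCl ≈ 41 mL/min.
ostevudine: 35–79 mL/min → 80% of 750 mg = 600 mg.
atordronate: < 45 mL/min → 45% of 120 mg = 54 mg.
Total = 600 + 54 = 654 mg.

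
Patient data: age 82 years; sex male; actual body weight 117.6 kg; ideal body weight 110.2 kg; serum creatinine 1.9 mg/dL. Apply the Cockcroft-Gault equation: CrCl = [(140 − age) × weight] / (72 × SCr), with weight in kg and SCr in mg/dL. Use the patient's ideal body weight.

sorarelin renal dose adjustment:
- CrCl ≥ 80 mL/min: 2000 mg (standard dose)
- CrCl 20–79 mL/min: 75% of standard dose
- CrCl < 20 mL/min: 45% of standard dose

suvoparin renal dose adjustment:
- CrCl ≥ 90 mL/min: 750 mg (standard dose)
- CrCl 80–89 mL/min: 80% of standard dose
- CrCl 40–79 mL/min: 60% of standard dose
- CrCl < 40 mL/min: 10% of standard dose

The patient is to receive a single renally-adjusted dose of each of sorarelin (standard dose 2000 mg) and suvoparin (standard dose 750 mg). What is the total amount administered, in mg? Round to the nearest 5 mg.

CrCl = (140 − 82) × 110.2 / (72 × 1.9) = 6391.6 / 136.80 ≈ 46.7 mL/min
CrCl ≈ 47 mL/min.
sorarelin: 20–79 mL/min → 75% of 2000 mg = 1500 mg.
suvoparin: 40–79 mL/min → 60% of 750 mg = 450 mg.
Total = 1500 + 450 = 1950 mg.

1950 mg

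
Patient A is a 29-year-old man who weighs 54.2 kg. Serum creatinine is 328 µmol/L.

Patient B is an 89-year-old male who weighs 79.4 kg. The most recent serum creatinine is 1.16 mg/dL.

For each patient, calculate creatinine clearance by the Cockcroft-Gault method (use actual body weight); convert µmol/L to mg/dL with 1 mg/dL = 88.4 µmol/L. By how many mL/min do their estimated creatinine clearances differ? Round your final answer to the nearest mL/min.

Patient A: SCr = 328 / 88.4 = 3.71 mg/dL
Patient A: CrCl = (140 − 29) × 54.2 / (72 × 3.71) = 6016.2 / 267.12 ≈ 22.5 mL/min
Patient B: CrCl = (140 − 89) × 79.4 / (72 × 1.16) = 4049.4 / 83.52 ≈ 48.5 mL/min
|22.5 − 48.5| = 26.0 mL/min

26 mL/min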